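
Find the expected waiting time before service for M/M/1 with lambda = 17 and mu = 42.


rho = 17/42; Wq = rho/(mu - lambda) = 0.0162 hours

0.0162 hours


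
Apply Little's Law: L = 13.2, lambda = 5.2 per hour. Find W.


W = L / lambda = 13.2 / 5.2 = 2.5385 hours

2.5385 hours


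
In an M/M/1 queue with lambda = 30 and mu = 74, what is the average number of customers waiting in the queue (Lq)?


rho = 30/74; Lq = rho^2/(1-rho) = 0.28

0.28


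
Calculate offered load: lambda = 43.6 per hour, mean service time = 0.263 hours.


Offered load a = lambda * E[S] = 43.6 * 0.263 = 11.47 Erlangs

11.47 Erlangs


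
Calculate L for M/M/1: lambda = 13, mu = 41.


rho = 13/41; L = rho/(1-rho) = 0.46

0.46


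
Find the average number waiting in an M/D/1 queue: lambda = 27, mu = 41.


M/D/1: Lq = rho^2 / (2*(1-rho)) where rho = 27/41; Lq = 0.64

0.64


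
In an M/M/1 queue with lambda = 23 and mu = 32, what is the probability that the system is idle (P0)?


P0 = 1 - rho = 1 - 23/32 = 0.2813

0.2813


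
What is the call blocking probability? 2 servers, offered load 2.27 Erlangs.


B(N,A) = (A^N/N!) / sum(A^k/k!, k=0..N) with N=2, A=2.27 = 0.4407

0.4407


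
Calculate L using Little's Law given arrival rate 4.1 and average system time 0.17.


L = lambda * W = 4.1 * 0.17 = 0.7

0.7


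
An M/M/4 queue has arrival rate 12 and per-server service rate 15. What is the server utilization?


rho = lambda/(c*mu) = 12/(4*15) = 0.2

0.2


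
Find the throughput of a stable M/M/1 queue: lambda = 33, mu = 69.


For a stable queue (lambda < mu), throughput = lambda = 33 per hour

33 per hour


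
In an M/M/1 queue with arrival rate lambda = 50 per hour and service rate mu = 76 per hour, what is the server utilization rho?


rho = lambda/mu = 50/76 = 0.6579

0.6579


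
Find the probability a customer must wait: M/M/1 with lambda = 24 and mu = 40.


P(wait) = rho = lambda/mu = 24/40 = 0.6

0.6


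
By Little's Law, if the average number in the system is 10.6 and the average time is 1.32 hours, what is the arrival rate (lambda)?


lambda = L / W = 10.6 / 1.32 = 8.03 per hour

8.03 per hour


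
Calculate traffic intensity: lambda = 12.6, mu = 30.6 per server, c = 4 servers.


rho = lambda / (c * mu) = 12.6 / (4 * 30.6) = 0.1029

0.1029


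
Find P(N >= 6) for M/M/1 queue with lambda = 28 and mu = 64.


P(N >= 6) = rho^6 = (28/64)^6 = 0.007

0.007


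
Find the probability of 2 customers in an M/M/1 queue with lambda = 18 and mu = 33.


rho = 18/33; P(n) = (1-rho)*rho^n = (1-18/33)*(18/33)^2 = 0.1352

0.1352


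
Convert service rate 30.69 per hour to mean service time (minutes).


Mean service time = 60/mu = 60/30.69 = 1.96 minutes

1.96 minutes


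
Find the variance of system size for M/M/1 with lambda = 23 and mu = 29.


rho = 23/29; Var(N) = rho/(1-rho)^2 = 18.53

18.53


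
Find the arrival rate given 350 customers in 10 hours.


lambda = total arrivals / time = 350 / 10 = 35.0 per hour

35.0 per hour


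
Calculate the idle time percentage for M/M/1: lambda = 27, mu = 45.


Idle fraction = (1 - rho) * 100 = (1 - 27/45) * 100 = 40.0%

40.0%


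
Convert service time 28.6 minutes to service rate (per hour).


mu = 60 / avg_service_time = 60 / 28.6 = 2.1 per hour

2.1 per hour


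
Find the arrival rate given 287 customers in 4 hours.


lambda = total arrivals / time = 287 / 4 = 71.75 per hour

71.75 per hour


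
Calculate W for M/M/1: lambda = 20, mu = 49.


W = 1/(mu - lambda) = 1/(49 - 20) = 0.0345 hours

0.0345 hours


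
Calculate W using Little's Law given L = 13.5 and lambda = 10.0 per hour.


W = L / lambda = 13.5 / 10.0 = 1.35 hours

1.35 hours


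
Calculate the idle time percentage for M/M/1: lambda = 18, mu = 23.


Idle fraction = (1 - rho) * 100 = (1 - 18/23) * 100 = 21.7%

21.7%


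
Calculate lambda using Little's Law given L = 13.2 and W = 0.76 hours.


lambda = L / W = 13.2 / 0.76 = 17.37 per hour

17.37 per hour


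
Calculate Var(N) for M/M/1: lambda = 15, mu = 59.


rho = 15/59; Var(N) = rho/(1-rho)^2 = 0.46

0.46


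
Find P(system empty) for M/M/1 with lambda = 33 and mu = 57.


P0 = 1 - rho = 1 - 33/57 = 0.4211

0.4211


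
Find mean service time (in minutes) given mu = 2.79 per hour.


Mean service time = 60/mu = 60/2.79 = 21.51 minutes

21.51 minutes


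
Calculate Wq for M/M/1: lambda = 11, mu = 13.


rho = 11/13; Wq = rho/(mu - lambda) = 0.4231 hours

0.4231 hours


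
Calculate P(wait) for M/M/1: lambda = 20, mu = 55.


P(wait) = rho = lambda/mu = 20/55 = 0.3636

0.3636


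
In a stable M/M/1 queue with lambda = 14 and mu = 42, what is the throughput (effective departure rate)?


For a stable queue (lambda < mu), throughput = lambda = 14 per hour

14 per hour


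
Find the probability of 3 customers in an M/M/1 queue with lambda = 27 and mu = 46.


rho = 27/46; P(n) = (1-rho)*rho^n = (1-27/46)*(27/46)^3 = 0.0835

0.0835


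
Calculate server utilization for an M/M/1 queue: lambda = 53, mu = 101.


rho = lambda/mu = 53/101 = 0.5248

0.5248


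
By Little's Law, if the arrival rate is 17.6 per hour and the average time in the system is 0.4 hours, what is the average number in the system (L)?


L = lambda * W = 17.6 * 0.4 = 7.04

7.04


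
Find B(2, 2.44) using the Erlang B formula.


B(N,A) = (A^N/N!) / sum(A^k/k!, k=0..N) with N=2, A=2.44 = 0.4639

0.4639


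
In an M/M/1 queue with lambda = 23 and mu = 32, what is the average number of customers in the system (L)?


rho = 23/32; L = rho/(1-rho) = 2.56

2.56


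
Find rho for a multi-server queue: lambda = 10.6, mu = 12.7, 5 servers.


rho = lambda / (c * mu) = 10.6 / (5 * 12.7) = 0.1669

0.1669


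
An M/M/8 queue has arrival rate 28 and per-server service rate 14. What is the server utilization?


rho = lambda/(c*mu) = 28/(8*14) = 0.25

0.25


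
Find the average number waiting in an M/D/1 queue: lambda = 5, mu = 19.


M/D/1: Lq = rho^2 / (2*(1-rho)) where rho = 5/19; Lq = 0.05

0.05


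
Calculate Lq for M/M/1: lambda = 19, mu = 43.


rho = 19/43; Lq = rho^2/(1-rho) = 0.35

0.35


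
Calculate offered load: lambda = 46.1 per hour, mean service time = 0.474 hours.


Offered load a = lambda * E[S] = 46.1 * 0.474 = 21.85 Erlangs

21.85 Erlangs


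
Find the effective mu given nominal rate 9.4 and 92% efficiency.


Effective rate = mu * efficiency = 9.4 * 0.92 = 8.65 per hour

8.65 per hour


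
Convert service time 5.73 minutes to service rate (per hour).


mu = 60 / avg_service_time = 60 / 5.73 = 10.47 per hour

10.47 per hour


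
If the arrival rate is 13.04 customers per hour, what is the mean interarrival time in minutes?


Mean interarrival time = 60/lambda = 60/13.04 = 4.6 minutes

4.6 minutes


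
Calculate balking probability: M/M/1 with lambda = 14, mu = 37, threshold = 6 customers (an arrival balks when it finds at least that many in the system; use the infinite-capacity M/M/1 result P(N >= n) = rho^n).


P(N >= 6) = rho^6 = (14/37)^6 = 0.0029

0.0029


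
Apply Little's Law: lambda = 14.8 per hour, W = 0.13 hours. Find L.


L = lambda * W = 14.8 * 0.13 = 1.92

1.92


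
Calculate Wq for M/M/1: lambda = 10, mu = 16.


rho = 10/16; Wq = rho/(mu - lambda) = 0.1042 hours

0.1042 hours


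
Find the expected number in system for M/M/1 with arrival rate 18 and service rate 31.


rho = 18/31; L = rho/(1-rho) = 1.38

1.38


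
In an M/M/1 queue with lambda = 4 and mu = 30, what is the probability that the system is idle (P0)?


P0 = 1 - rho = 1 - 4/30 = 0.8667

0.8667


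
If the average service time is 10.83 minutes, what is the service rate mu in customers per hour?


mu = 60 / avg_service_time = 60 / 10.83 = 5.54 per hour

5.54 per hour


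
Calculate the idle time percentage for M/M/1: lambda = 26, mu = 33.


Idle fraction = (1 - rho) * 100 = (1 - 26/33) * 100 = 21.2%

21.2%


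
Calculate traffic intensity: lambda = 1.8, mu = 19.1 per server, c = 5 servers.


rho = lambda / (c * mu) = 1.8 / (5 * 19.1) = 0.0188

0.0188


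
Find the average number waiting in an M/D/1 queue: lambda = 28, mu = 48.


M/D/1: Lq = rho^2 / (2*(1-rho)) where rho = 28/48; Lq = 0.41

0.41


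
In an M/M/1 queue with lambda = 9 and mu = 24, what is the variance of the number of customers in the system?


rho = 9/24; Var(N) = rho/(1-rho)^2 = 0.96

0.96


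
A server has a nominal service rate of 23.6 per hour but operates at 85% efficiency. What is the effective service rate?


Effective rate = mu * efficiency = 23.6 * 0.85 = 20.06 per hour

20.06 per hour


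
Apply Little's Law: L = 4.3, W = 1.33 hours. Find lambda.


lambda = L / W = 4.3 / 1.33 = 3.23 per hour

3.23 per hour


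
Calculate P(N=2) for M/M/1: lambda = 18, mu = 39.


rho = 18/39; P(n) = (1-rho)*rho^n = (1-18/39)*(18/39)^2 = 0.1147

0.1147


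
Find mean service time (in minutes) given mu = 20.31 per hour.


Mean service time = 60/mu = 60/20.31 = 2.95 minutes

2.95 minutes


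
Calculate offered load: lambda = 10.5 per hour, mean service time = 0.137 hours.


Offered load a = lambda * E[S] = 10.5 * 0.137 = 1.44 Erlangs

1.44 Erlangs


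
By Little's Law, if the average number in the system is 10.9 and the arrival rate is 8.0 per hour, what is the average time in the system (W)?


W = L / lambda = 10.9 / 8.0 = 1.3625 hours

1.3625 hours


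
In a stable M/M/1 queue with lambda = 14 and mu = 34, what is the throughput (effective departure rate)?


For a stable queue (lambda < mu), throughput = lambda = 14 per hour

14 per hour


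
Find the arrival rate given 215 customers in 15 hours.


lambda = total arrivals / time = 215 / 15 = 14.33 per hour

14.33 per hour


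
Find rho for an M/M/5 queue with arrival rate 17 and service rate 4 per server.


rho = lambda/(c*mu) = 17/(5*4) = 0.85

0.85


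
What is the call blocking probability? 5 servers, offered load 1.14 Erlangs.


B(N,A) = (A^N/N!) / sum(A^k/k!, k=0..N) with N=5, A=1.14 = 0.0051

0.0051


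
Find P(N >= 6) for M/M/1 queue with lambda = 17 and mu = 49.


P(N >= 6) = rho^6 = (17/49)^6 = 0.0017

0.0017


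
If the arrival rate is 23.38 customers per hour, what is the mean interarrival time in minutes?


Mean interarrival time = 60/lambda = 60/23.38 = 2.57 minutes

2.57 minutes


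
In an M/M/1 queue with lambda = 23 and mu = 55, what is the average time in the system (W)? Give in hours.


W = 1/(mu - lambda) = 1/(55 - 23) = 0.0313 hours

0.0313 hours


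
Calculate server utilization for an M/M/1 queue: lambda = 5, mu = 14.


rho = lambda/mu = 5/14 = 0.3571

0.3571


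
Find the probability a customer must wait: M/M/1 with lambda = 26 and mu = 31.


P(wait) = rho = lambda/mu = 26/31 = 0.8387

0.8387


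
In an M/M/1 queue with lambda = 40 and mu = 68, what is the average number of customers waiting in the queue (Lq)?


rho = 40/68; Lq = rho^2/(1-rho) = 0.84

0.84


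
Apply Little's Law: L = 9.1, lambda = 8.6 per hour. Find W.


W = L / lambda = 9.1 / 8.6 = 1.0581 hours

1.0581 hours


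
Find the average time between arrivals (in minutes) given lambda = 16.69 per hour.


Mean interarrival time = 60/lambda = 60/16.69 = 3.59 minutes

3.59 minutes


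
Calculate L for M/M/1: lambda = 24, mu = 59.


rho = 24/59; L = rho/(1-rho) = 0.69

0.69


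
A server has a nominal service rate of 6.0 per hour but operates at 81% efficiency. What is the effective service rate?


Effective rate = mu * efficiency = 6.0 * 0.81 = 4.86 per hour

4.86 per hour


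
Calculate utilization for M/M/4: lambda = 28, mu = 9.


rho = lambda/(c*mu) = 28/(4*9) = 0.7778

0.7778


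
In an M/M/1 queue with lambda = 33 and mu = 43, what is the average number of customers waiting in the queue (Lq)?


rho = 33/43; Lq = rho^2/(1-rho) = 2.53

2.53


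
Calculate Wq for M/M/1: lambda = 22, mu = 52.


rho = 22/52; Wq = rho/(mu - lambda) = 0.0141 hours

0.0141 hours


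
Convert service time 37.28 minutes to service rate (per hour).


mu = 60 / avg_service_time = 60 / 37.28 = 1.61 per hour

1.61 per hour


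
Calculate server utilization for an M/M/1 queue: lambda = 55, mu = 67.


rho = lambda/mu = 55/67 = 0.8209

0.8209


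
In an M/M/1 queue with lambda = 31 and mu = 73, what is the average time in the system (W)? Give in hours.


W = 1/(mu - lambda) = 1/(73 - 31) = 0.0238 hours

0.0238 hours


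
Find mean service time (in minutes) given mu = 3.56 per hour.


Mean service time = 60/mu = 60/3.56 = 16.85 minutes

16.85 minutes


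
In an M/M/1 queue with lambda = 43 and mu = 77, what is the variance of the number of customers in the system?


rho = 43/77; Var(N) = rho/(1-rho)^2 = 2.86

2.86


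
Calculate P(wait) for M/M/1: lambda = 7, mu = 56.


P(wait) = rho = lambda/mu = 7/56 = 0.125

0.125


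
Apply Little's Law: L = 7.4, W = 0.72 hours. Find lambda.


lambda = L / W = 7.4 / 0.72 = 10.28 per hour

10.28 per hour


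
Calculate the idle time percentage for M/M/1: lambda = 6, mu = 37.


Idle fraction = (1 - rho) * 100 = (1 - 6/37) * 100 = 83.8%

83.8%


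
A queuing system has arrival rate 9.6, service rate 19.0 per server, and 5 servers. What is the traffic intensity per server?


rho = lambda / (c * mu) = 9.6 / (5 * 19.0) = 0.1011

0.1011


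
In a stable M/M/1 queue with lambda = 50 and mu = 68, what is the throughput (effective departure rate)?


For a stable queue (lambda < mu), throughput = lambda = 50 per hour

50 per hour


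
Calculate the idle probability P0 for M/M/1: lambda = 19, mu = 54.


P0 = 1 - rho = 1 - 19/54 = 0.6481

0.6481


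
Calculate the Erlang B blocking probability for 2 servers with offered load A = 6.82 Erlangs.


B(N,A) = (A^N/N!) / sum(A^k/k!, k=0..N) with N=2, A=6.82 = 0.7484

0.7484


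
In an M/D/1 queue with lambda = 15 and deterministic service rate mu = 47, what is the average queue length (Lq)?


M/D/1: Lq = rho^2 / (2*(1-rho)) where rho = 15/47; Lq = 0.07

0.07


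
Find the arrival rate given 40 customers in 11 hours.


lambda = total arrivals / time = 40 / 11 = 3.64 per hour

3.64 per hour


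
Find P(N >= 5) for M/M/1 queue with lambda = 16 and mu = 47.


P(N >= 5) = rho^5 = (16/47)^5 = 0.0046

0.0046


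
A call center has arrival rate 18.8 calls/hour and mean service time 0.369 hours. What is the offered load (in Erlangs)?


Offered load a = lambda * E[S] = 18.8 * 0.369 = 6.94 Erlangs

6.94 Erlangs


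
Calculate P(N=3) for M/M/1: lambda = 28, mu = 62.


rho = 28/62; P(n) = (1-rho)*rho^n = (1-28/62)*(28/62)^3 = 0.0505

0.0505


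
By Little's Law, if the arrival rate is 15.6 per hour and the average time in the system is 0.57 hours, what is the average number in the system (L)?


L = lambda * W = 15.6 * 0.57 = 8.89

8.89


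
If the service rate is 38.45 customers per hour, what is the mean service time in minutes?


Mean service time = 60/mu = 60/38.45 = 1.56 minutes

1.56 minutes


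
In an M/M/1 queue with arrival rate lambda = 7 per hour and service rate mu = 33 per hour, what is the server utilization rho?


rho = lambda/mu = 7/33 = 0.2121

0.2121


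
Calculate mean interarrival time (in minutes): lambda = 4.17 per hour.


Mean interarrival time = 60/lambda = 60/4.17 = 14.39 minutes

14.39 minutes


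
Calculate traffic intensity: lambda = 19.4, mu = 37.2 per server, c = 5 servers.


rho = lambda / (c * mu) = 19.4 / (5 * 37.2) = 0.1043

0.1043


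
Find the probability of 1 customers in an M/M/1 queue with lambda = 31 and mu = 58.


rho = 31/58; P(n) = (1-rho)*rho^n = (1-31/58)*(31/58)^1 = 0.2488

0.2488


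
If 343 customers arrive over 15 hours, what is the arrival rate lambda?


lambda = total arrivals / time = 343 / 15 = 22.87 per hour

22.87 per hour


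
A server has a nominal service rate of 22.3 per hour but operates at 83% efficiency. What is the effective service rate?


Effective rate = mu * efficiency = 22.3 * 0.83 = 18.51 per hour

18.51 per hour


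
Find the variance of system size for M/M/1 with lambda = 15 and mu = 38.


rho = 15/38; Var(N) = rho/(1-rho)^2 = 1.08

1.08


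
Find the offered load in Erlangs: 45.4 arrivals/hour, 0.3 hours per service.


Offered load a = lambda * E[S] = 45.4 * 0.3 = 13.62 Erlangs

13.62 Erlangs


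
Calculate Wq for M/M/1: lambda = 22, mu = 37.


rho = 22/37; Wq = rho/(mu - lambda) = 0.0396 hours

0.0396 hours


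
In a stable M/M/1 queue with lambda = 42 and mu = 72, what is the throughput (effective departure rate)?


For a stable queue (lambda < mu), throughput = lambda = 42 per hour

42 per hour


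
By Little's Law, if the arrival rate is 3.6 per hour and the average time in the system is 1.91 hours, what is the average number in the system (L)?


L = lambda * W = 3.6 * 1.91 = 6.88

6.88


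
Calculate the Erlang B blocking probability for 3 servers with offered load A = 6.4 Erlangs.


B(N,A) = (A^N/N!) / sum(A^k/k!, k=0..N) with N=3, A=6.4 = 0.6105

0.6105


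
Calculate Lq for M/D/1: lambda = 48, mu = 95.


M/D/1: Lq = rho^2 / (2*(1-rho)) where rho = 48/95; Lq = 0.26

0.26


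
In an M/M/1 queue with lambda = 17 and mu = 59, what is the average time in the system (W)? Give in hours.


W = 1/(mu - lambda) = 1/(59 - 17) = 0.0238 hours

0.0238 hours


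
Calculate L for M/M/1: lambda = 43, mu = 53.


rho = 43/53; L = rho/(1-rho) = 4.3

4.3


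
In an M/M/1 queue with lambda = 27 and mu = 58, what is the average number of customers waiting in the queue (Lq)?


rho = 27/58; Lq = rho^2/(1-rho) = 0.41

0.41


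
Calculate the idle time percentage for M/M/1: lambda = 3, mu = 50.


Idle fraction = (1 - rho) * 100 = (1 - 3/50) * 100 = 94.0%

94.0%


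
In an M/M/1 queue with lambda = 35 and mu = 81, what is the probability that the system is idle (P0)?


P0 = 1 - rho = 1 - 35/81 = 0.5679

0.5679


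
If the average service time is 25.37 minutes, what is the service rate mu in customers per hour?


mu = 60 / avg_service_time = 60 / 25.37 = 2.36 per hour

2.36 per hour


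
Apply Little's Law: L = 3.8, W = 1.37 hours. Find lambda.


lambda = L / W = 3.8 / 1.37 = 2.77 per hour

2.77 per hour


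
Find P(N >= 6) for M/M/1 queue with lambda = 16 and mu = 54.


P(N >= 6) = rho^6 = (16/54)^6 = 0.0007

0.0007


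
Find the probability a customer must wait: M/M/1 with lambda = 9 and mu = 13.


P(wait) = rho = lambda/mu = 9/13 = 0.6923

0.6923


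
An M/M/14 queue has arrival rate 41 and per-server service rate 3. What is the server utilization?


rho = lambda/(c*mu) = 41/(14*3) = 0.9762

0.9762


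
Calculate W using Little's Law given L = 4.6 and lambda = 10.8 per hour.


W = L / lambda = 4.6 / 10.8 = 0.4259 hours

0.4259 hours


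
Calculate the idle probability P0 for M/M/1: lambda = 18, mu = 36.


P0 = 1 - rho = 1 - 18/36 = 0.5

0.5


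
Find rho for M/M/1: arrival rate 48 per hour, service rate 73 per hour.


rho = lambda/mu = 48/73 = 0.6575

0.6575


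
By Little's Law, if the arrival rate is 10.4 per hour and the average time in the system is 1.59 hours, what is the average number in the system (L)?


L = lambda * W = 10.4 * 1.59 = 16.54

16.54


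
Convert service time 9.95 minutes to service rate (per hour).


mu = 60 / avg_service_time = 60 / 9.95 = 6.03 per hour

6.03 per hour


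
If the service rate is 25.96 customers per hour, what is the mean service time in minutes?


Mean service time = 60/mu = 60/25.96 = 2.31 minutes

2.31 minutes


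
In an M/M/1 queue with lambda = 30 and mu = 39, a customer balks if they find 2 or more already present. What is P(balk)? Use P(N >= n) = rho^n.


P(N >= 2) = rho^2 = (30/39)^2 = 0.5917

0.5917


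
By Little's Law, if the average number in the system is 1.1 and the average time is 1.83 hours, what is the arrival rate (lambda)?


lambda = L / W = 1.1 / 1.83 = 0.6 per hour

0.6 per hour


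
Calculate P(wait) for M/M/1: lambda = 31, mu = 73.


P(wait) = rho = lambda/mu = 31/73 = 0.4247

0.4247


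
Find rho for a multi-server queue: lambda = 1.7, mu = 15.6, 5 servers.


rho = lambda / (c * mu) = 1.7 / (5 * 15.6) = 0.0218

0.0218


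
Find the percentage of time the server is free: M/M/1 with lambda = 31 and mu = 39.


Idle fraction = (1 - rho) * 100 = (1 - 31/39) * 100 = 20.5%

20.5%


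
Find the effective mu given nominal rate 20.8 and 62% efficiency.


Effective rate = mu * efficiency = 20.8 * 0.62 = 12.9 per hour

12.9 per hour


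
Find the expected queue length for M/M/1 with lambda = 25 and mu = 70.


rho = 25/70; Lq = rho^2/(1-rho) = 0.2

0.2


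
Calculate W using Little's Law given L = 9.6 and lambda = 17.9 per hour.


W = L / lambda = 9.6 / 17.9 = 0.5363 hours

0.5363 hours


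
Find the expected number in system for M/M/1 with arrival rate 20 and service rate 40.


rho = 20/40; L = rho/(1-rho) = 1.0

1.0


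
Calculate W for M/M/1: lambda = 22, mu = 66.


W = 1/(mu - lambda) = 1/(66 - 22) = 0.0227 hours

0.0227 hours


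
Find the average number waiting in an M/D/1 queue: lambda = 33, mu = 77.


M/D/1: Lq = rho^2 / (2*(1-rho)) where rho = 33/77; Lq = 0.16

0.16


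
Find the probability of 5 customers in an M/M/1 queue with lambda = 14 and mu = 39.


rho = 14/39; P(n) = (1-rho)*rho^n = (1-14/39)*(14/39)^5 = 0.0038

0.0038


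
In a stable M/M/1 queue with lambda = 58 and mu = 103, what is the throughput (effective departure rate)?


For a stable queue (lambda < mu), throughput = lambda = 58 per hour

58 per hour


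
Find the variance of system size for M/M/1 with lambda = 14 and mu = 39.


rho = 14/39; Var(N) = rho/(1-rho)^2 = 0.87

0.87


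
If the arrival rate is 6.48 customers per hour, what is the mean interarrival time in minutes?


Mean interarrival time = 60/lambda = 60/6.48 = 9.26 minutes

9.26 minutes


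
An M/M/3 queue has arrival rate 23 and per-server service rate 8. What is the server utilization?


rho = lambda/(c*mu) = 23/(3*8) = 0.9583

0.9583


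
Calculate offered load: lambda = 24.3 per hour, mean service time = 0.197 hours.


Offered load a = lambda * E[S] = 24.3 * 0.197 = 4.79 Erlangs

4.79 Erlangs


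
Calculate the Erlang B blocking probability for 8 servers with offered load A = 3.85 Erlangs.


B(N,A) = (A^N/N!) / sum(A^k/k!, k=0..N) with N=8, A=3.85 = 0.0259

0.0259


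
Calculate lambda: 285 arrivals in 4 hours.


lambda = total arrivals / time = 285 / 4 = 71.25 per hour

71.25 per hour


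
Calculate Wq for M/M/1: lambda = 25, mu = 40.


rho = 25/40; Wq = rho/(mu - lambda) = 0.0417 hours

0.0417 hours


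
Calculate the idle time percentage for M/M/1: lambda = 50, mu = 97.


Idle fraction = (1 - rho) * 100 = (1 - 50/97) * 100 = 48.5%

48.5%


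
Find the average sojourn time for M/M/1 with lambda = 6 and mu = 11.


W = 1/(mu - lambda) = 1/(11 - 6) = 0.2 hours

0.2 hours


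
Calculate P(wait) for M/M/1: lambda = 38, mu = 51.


P(wait) = rho = lambda/mu = 38/51 = 0.7451

0.7451


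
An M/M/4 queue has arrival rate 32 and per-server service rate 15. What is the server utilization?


rho = lambda/(c*mu) = 32/(4*15) = 0.5333

0.5333


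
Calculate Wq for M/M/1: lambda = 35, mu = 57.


rho = 35/57; Wq = rho/(mu - lambda) = 0.0279 hours

0.0279 hours


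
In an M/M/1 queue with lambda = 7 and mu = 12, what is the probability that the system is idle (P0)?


P0 = 1 - rho = 1 - 7/12 = 0.4167

0.4167


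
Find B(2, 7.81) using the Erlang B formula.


B(N,A) = (A^N/N!) / sum(A^k/k!, k=0..N) with N=2, A=7.81 = 0.7759

0.7759


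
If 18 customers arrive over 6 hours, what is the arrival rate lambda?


lambda = total arrivals / time = 18 / 6 = 3.0 per hour

3.0 per hour


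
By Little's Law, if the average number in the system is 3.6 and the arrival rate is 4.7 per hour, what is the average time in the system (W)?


W = L / lambda = 3.6 / 4.7 = 0.766 hours

0.766 hours


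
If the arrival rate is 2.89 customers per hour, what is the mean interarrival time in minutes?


Mean interarrival time = 60/lambda = 60/2.89 = 20.76 minutes

20.76 minutes


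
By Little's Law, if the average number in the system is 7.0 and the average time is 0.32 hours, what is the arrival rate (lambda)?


lambda = L / W = 7.0 / 0.32 = 21.88 per hour

21.88 per hour


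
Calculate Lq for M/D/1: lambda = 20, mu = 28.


M/D/1: Lq = rho^2 / (2*(1-rho)) where rho = 20/28; Lq = 0.89

0.89


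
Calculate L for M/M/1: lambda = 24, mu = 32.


rho = 24/32; L = rho/(1-rho) = 3.0

3.0


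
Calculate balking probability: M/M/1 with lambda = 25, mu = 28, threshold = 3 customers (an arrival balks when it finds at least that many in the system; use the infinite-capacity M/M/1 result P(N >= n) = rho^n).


P(N >= 3) = rho^3 = (25/28)^3 = 0.7118

0.7118


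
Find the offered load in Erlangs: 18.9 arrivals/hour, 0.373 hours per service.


Offered load a = lambda * E[S] = 18.9 * 0.373 = 7.05 Erlangs

7.05 Erlangs


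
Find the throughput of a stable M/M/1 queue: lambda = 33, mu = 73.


For a stable queue (lambda < mu), throughput = lambda = 33 per hour

33 per hour


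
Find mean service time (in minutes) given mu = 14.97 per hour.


Mean service time = 60/mu = 60/14.97 = 4.01 minutes

4.01 minutes


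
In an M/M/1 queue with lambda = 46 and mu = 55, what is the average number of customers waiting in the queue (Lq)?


rho = 46/55; Lq = rho^2/(1-rho) = 4.27

4.27


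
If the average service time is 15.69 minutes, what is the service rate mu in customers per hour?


mu = 60 / avg_service_time = 60 / 15.69 = 3.82 per hour

3.82 per hour


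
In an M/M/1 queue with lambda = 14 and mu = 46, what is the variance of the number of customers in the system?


rho = 14/46; Var(N) = rho/(1-rho)^2 = 0.63

0.63


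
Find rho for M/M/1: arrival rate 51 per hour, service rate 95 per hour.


rho = lambda/mu = 51/95 = 0.5368

0.5368


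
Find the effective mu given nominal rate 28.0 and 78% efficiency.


Effective rate = mu * efficiency = 28.0 * 0.78 = 21.84 per hour

21.84 per hour


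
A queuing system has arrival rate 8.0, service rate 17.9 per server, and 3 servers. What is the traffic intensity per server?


rho = lambda / (c * mu) = 8.0 / (3 * 17.9) = 0.149

0.149


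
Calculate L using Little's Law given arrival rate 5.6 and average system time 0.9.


L = lambda * W = 5.6 * 0.9 = 5.04

5.04


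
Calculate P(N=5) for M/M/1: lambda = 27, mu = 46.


rho = 27/46; P(n) = (1-rho)*rho^n = (1-27/46)*(27/46)^5 = 0.0288

0.0288


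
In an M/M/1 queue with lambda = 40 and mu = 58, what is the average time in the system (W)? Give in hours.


W = 1/(mu - lambda) = 1/(58 - 40) = 0.0556 hours

0.0556 hours


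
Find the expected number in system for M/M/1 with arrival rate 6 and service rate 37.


rho = 6/37; L = rho/(1-rho) = 0.19

0.19


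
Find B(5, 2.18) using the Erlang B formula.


B(N,A) = (A^N/N!) / sum(A^k/k!, k=0..N) with N=5, A=2.18 = 0.0475

0.0475


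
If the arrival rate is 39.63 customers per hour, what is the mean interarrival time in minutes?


Mean interarrival time = 60/lambda = 60/39.63 = 1.51 minutes

1.51 minutes


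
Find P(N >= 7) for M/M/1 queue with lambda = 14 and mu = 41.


P(N >= 7) = rho^7 = (14/41)^7 = 0.0005

0.0005


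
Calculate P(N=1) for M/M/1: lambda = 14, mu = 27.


rho = 14/27; P(n) = (1-rho)*rho^n = (1-14/27)*(14/27)^1 = 0.2497

0.2497


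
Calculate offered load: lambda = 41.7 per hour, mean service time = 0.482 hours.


Offered load a = lambda * E[S] = 41.7 * 0.482 = 20.1 Erlangs

20.1 Erlangs


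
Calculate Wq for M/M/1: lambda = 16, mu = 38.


rho = 16/38; Wq = rho/(mu - lambda) = 0.0191 hours

0.0191 hours


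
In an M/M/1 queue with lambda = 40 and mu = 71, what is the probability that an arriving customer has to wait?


P(wait) = rho = lambda/mu = 40/71 = 0.5634

0.5634


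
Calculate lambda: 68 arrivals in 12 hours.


lambda = total arrivals / time = 68 / 12 = 5.67 per hour

5.67 per hour


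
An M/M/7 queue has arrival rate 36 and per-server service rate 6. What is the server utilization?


rho = lambda/(c*mu) = 36/(7*6) = 0.8571

0.8571


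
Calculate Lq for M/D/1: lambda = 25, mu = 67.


M/D/1: Lq = rho^2 / (2*(1-rho)) where rho = 25/67; Lq = 0.11

0.11


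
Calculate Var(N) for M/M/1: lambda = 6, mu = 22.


rho = 6/22; Var(N) = rho/(1-rho)^2 = 0.52

0.52


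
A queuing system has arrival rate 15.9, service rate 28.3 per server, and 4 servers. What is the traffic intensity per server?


rho = lambda / (c * mu) = 15.9 / (4 * 28.3) = 0.1405

0.1405


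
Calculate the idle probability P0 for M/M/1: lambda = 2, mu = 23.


P0 = 1 - rho = 1 - 2/23 = 0.913

0.913


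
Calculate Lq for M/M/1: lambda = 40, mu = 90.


rho = 40/90; Lq = rho^2/(1-rho) = 0.36

0.36


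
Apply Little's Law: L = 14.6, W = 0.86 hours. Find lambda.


lambda = L / W = 14.6 / 0.86 = 16.98 per hour

16.98 per hour


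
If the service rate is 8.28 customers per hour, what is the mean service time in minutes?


Mean service time = 60/mu = 60/8.28 = 7.25 minutes

7.25 minutes


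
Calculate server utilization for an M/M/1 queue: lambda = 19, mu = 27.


rho = lambda/mu = 19/27 = 0.7037

0.7037


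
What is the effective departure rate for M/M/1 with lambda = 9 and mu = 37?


For a stable queue (lambda < mu), throughput = lambda = 9 per hour

9 per hour


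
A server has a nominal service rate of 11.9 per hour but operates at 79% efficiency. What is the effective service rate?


Effective rate = mu * efficiency = 11.9 * 0.79 = 9.4 per hour

9.4 per hour


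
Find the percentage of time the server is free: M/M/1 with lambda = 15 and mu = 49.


Idle fraction = (1 - rho) * 100 = (1 - 15/49) * 100 = 69.4%

69.4%


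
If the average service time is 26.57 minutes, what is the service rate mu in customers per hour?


mu = 60 / avg_service_time = 60 / 26.57 = 2.26 per hour

2.26 per hour


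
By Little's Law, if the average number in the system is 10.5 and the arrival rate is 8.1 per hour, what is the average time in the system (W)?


W = L / lambda = 10.5 / 8.1 = 1.2963 hours

1.2963 hours


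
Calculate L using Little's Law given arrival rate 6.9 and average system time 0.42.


L = lambda * W = 6.9 * 0.42 = 2.9

2.9


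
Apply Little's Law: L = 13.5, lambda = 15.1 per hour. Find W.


W = L / lambda = 13.5 / 15.1 = 0.894 hours

0.894 hours


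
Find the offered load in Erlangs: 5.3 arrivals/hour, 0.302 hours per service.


Offered load a = lambda * E[S] = 5.3 * 0.302 = 1.6 Erlangs

1.6 Erlangs


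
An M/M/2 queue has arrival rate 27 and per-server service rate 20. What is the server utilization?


rho = lambda/(c*mu) = 27/(2*20) = 0.675

0.675


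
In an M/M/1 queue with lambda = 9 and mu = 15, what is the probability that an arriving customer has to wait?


P(wait) = rho = lambda/mu = 9/15 = 0.6

0.6


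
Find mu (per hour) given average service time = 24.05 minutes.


mu = 60 / avg_service_time = 60 / 24.05 = 2.49 per hour

2.49 per hour


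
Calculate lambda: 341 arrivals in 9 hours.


lambda = total arrivals / time = 341 / 9 = 37.89 per hour

37.89 per hour


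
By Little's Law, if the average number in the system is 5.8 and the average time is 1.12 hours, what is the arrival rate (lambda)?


lambda = L / W = 5.8 / 1.12 = 5.18 per hour

5.18 per hour


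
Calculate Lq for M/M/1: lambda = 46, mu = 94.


rho = 46/94; Lq = rho^2/(1-rho) = 0.47

0.47


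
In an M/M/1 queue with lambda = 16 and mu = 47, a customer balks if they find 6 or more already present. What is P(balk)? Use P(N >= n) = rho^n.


P(N >= 6) = rho^6 = (16/47)^6 = 0.0016

0.0016


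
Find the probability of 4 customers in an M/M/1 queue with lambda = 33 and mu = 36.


rho = 33/36; P(n) = (1-rho)*rho^n = (1-33/36)*(33/36)^4 = 0.0588

0.0588


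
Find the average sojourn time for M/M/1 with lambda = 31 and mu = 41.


W = 1/(mu - lambda) = 1/(41 - 31) = 0.1 hours

0.1 hours


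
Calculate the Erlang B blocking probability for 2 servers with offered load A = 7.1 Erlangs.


B(N,A) = (A^N/N!) / sum(A^k/k!, k=0..N) with N=2, A=7.1 = 0.7568

0.7568


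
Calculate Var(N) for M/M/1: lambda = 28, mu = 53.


rho = 28/53; Var(N) = rho/(1-rho)^2 = 2.37

2.37


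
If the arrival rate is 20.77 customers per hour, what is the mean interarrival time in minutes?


Mean interarrival time = 60/lambda = 60/20.77 = 2.89 minutes

2.89 minutes


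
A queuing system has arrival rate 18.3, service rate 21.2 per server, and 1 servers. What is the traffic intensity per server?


rho = lambda / (c * mu) = 18.3 / (1 * 21.2) = 0.8632

0.8632


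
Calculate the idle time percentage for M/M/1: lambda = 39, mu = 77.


Idle fraction = (1 - rho) * 100 = (1 - 39/77) * 100 = 49.4%

49.4%


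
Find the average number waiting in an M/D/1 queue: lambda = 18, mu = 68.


M/D/1: Lq = rho^2 / (2*(1-rho)) where rho = 18/68; Lq = 0.05

0.05


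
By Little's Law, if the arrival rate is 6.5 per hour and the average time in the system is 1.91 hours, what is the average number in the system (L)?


L = lambda * W = 6.5 * 1.91 = 12.42

12.42


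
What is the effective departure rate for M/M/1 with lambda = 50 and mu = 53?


For a stable queue (lambda < mu), throughput = lambda = 50 per hour

50 per hour


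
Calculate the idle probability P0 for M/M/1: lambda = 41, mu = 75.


P0 = 1 - rho = 1 - 41/75 = 0.4533

0.4533


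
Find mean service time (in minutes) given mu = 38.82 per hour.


Mean service time = 60/mu = 60/38.82 = 1.55 minutes

1.55 minutes


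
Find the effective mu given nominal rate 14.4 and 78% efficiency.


Effective rate = mu * efficiency = 14.4 * 0.78 = 11.23 per hour

11.23 per hour


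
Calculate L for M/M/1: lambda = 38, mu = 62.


rho = 38/62; L = rho/(1-rho) = 1.58

1.58


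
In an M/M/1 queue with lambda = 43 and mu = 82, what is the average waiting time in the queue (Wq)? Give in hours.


rho = 43/82; Wq = rho/(mu - lambda) = 0.0134 hours

0.0134 hours


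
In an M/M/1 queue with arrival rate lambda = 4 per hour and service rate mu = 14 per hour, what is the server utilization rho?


rho = lambda/mu = 4/14 = 0.2857

0.2857


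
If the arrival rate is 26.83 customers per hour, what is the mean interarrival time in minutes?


Mean interarrival time = 60/lambda = 60/26.83 = 2.24 minutes

2.24 minutes


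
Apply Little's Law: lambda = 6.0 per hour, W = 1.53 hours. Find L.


L = lambda * W = 6.0 * 1.53 = 9.18

9.18


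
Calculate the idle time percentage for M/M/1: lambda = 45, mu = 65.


Idle fraction = (1 - rho) * 100 = (1 - 45/65) * 100 = 30.8%

30.8%


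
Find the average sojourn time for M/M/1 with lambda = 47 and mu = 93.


W = 1/(mu - lambda) = 1/(93 - 47) = 0.0217 hours

0.0217 hours


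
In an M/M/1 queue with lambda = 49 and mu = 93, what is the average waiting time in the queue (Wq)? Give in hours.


rho = 49/93; Wq = rho/(mu - lambda) = 0.012 hours

0.012 hours


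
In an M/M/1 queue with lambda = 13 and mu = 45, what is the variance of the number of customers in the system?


rho = 13/45; Var(N) = rho/(1-rho)^2 = 0.57

0.57


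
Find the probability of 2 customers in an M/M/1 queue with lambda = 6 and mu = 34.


rho = 6/34; P(n) = (1-rho)*rho^n = (1-6/34)*(6/34)^2 = 0.0256

0.0256


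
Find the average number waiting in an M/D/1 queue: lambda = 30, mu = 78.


M/D/1: Lq = rho^2 / (2*(1-rho)) where rho = 30/78; Lq = 0.12

0.12


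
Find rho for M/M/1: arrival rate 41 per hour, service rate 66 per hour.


rho = lambda/mu = 41/66 = 0.6212

0.6212


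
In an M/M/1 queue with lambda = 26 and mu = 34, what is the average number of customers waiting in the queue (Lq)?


rho = 26/34; Lq = rho^2/(1-rho) = 2.49

2.49


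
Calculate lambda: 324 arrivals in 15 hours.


lambda = total arrivals / time = 324 / 15 = 21.6 per hour

21.6 per hour


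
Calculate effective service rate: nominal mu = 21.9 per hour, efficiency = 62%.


Effective rate = mu * efficiency = 21.9 * 0.62 = 13.58 per hour

13.58 per hour


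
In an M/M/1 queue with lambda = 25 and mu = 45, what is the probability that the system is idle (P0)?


P0 = 1 - rho = 1 - 25/45 = 0.4444

0.4444


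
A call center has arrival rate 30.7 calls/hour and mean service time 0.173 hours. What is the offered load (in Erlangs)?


Offered load a = lambda * E[S] = 30.7 * 0.173 = 5.31 Erlangs

5.31 Erlangs


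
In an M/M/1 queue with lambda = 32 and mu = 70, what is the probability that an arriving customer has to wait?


P(wait) = rho = lambda/mu = 32/70 = 0.4571

0.4571


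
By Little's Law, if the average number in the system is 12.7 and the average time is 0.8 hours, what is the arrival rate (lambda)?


lambda = L / W = 12.7 / 0.8 = 15.88 per hour

15.88 per hour


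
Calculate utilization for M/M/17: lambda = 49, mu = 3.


rho = lambda/(c*mu) = 49/(17*3) = 0.9608

0.9608


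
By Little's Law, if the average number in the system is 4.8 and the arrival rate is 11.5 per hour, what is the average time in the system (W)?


W = L / lambda = 4.8 / 11.5 = 0.4174 hours

0.4174 hours


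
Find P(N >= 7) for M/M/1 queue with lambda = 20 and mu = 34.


P(N >= 7) = rho^7 = (20/34)^7 = 0.0244

0.0244


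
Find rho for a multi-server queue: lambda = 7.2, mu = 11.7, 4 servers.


rho = lambda / (c * mu) = 7.2 / (4 * 11.7) = 0.1538

0.1538


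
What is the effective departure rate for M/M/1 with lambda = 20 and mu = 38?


For a stable queue (lambda < mu), throughput = lambda = 20 per hour

20 per hour


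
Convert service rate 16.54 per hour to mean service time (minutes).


Mean service time = 60/mu = 60/16.54 = 3.63 minutes

3.63 minutes


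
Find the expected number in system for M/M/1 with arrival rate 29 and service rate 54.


rho = 29/54; L = rho/(1-rho) = 1.16

1.16


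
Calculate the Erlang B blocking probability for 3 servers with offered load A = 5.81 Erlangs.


B(N,A) = (A^N/N!) / sum(A^k/k!, k=0..N) with N=3, A=5.81 = 0.5798

0.5798


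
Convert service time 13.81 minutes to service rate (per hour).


mu = 60 / avg_service_time = 60 / 13.81 = 4.34 per hour

4.34 per hour


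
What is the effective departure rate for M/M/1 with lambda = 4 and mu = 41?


For a stable queue (lambda < mu), throughput = lambda = 4 per hour

4 per hour


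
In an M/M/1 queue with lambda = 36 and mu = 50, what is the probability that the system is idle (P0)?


P0 = 1 - rho = 1 - 36/50 = 0.28

0.28


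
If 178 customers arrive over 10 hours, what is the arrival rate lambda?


lambda = total arrivals / time = 178 / 10 = 17.8 per hour

17.8 per hour


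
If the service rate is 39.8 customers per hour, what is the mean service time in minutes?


Mean service time = 60/mu = 60/39.8 = 1.51 minutes

1.51 minutes
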